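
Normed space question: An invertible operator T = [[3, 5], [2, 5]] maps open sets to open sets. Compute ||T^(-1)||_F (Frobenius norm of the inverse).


det(T) = 3*5 - 5*2 = 5
T^(-1) = (1/5) * [[5, -5], [-2, 3]] = [[1.0000, -1.0000], [-0.4000, 0.6000]]
||T^(-1)||_F^2 = 1.0000^2 + (-1.0000)^2 + (-0.4000)^2 + 0.6000^2 = 2.5200
||T^(-1)||_F = sqrt(2.5200) = 1.5875

1.5875


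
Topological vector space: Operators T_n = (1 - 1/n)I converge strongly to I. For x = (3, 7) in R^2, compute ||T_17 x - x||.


T_17 x - x = (1 - 1/17)x - x = -x/17
||x|| = sqrt(58) = 7.6158
||T_17 x - x|| = ||x||/17 = 7.6158/17 = 0.4480

0.4480


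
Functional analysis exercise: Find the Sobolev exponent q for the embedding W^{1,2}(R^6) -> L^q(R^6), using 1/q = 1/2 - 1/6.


Using the Sobolev embedding formula: 1/q = 1/p - k/n
1/q = 1/2 - 1/6 = 1/3
q = 1/(1/3) = 3

3.0000


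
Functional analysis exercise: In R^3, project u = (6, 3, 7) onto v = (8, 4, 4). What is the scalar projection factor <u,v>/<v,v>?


Computing <u,v> = 6*8 + 3*4 + 7*4 = 88
Computing <v,v> = 8^2 + 4^2 + 4^2 = 96
Projection coefficient = 88/96 = 0.9167

0.9167


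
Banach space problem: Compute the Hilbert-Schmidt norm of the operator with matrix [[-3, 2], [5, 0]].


The Hilbert-Schmidt norm is sqrt(sum of squares of all entries).
Sum of squares = (-3)^2 + 2^2 + 5^2 + 0^2
= 9 + 4 + 25 + 0 = 38
||T||_HS = sqrt(38) = 6.1644

6.1644


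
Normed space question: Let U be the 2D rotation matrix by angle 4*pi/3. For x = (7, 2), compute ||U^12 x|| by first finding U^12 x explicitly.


U is a rotation by theta = 4*pi/3
U^12 = rotation by 12*theta = 48*pi/3 = 0*pi/3 (mod 2*pi)
cos(0*pi/3) = 1.0000, sin(0*pi/3) = 0.0000
U^12 x = (1.0000 * 7 - 0.0000 * 2, 0.0000 * 7 + 1.0000 * 2)
= (7.0000, 2.0000)
||U^12 x|| = sqrt(7.0000^2 + 2.0000^2) = sqrt(53.0000) = 7.2801

7.2801


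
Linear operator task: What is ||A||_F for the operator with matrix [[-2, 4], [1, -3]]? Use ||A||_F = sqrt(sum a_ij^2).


||A||_F^2 = sum a_ij^2
= (-2)^2 + 4^2 + 1^2 + (-3)^2
= 4 + 16 + 1 + 9 = 30
||A||_F = sqrt(30) = 5.4772

5.4772


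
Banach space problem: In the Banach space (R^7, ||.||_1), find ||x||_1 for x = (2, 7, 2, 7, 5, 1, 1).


The l^1 norm equals the sum of absolute values of all components.
||x||_1 = 2 + 7 + 2 + 7 + 5 + 1 + 1
= 25

25.0000


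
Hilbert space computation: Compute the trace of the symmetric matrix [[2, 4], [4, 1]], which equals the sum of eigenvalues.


For a self-adjoint (symmetric) matrix, the eigenvalues are real.
The sum of eigenvalues equals the trace of the matrix.
trace = 2 + 1 = 3

3


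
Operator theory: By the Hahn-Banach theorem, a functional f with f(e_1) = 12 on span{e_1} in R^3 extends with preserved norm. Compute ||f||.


The norm of f is given by ||f|| = sup_{||x||=1} |f(x)|.
On span{e_1}, ||e_1|| = 1, so ||f|| = |f(e_1)| / ||e_1||
= |12| / 1 = 12.0000

12.0000


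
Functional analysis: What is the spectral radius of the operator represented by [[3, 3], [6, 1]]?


For a 2x2 matrix, eigenvalues satisfy lambda^2 - (trace)*lambda + det = 0
trace = 3 + 1 = 4
det = 3*1 - 3*6 = -15
discriminant = 4^2 - 4*(-15) = 76
spectral radius = max |eigenvalue| = 6.3589

6.3589


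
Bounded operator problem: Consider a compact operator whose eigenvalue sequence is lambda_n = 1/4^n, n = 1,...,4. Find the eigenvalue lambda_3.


The eigenvalue formula gives lambda_3 = 1/4^3
= 1/64
= 0.0156

0.0156


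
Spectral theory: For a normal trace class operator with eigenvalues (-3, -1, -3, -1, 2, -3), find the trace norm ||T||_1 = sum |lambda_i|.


For a normal operator, singular values equal |eigenvalues|.
Trace norm = sum |lambda_i| = 3 + 1 + 3 + 1 + 2 + 3
= 13

13


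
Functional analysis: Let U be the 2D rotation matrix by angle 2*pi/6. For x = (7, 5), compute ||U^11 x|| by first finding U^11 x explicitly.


U is a rotation by theta = 2*pi/6
U^11 = rotation by 11*theta = 22*pi/6 = 10*pi/6 (mod 2*pi)
cos(10*pi/6) = 0.5000, sin(10*pi/6) = -0.8660
U^11 x = (0.5000 * 7 - -0.8660 * 5, -0.8660 * 7 + 0.5000 * 5)
= (7.8301, -3.5622)
||U^11 x|| = sqrt(7.8301^2 + (-3.5622)^2) = sqrt(74.0000) = 8.6023

8.6023


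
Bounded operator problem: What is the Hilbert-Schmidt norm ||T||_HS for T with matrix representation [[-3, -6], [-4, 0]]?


The Hilbert-Schmidt norm is sqrt(sum of squares of all entries).
Sum of squares = (-3)^2 + (-6)^2 + (-4)^2 + 0^2
= 9 + 36 + 16 + 0 = 61
||T||_HS = sqrt(61) = 7.8102

7.8102


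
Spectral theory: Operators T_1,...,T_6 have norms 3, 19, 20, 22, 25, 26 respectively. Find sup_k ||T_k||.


By the Uniform Boundedness Principle, the supremum of norms is finite.
sup_k ||T_k|| = max(3, 19, 20, 22, 25, 26) = 26

26


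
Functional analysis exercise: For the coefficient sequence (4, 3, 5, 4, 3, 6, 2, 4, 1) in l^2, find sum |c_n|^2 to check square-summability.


sum |c_n|^2 = 4^2 + 3^2 + 5^2 + 4^2 + 3^2 + 6^2 + 2^2 + 4^2 + 1^2
= 16 + 9 + 25 + 16 + 9 + 36 + 4 + 16 + 1
= 132

132


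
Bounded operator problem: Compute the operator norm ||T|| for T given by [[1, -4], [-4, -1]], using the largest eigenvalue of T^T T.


A^T A = [[17, 0], [0, 17]]
trace(A^T A) = 34, det(A^T A) = 289
discriminant = 34^2 - 4*289 = 0
Largest eigenvalue of A^T A = (trace + sqrt(disc))/2 = 17.0000
||T|| = sqrt(17.0000) = 4.1231

4.1231


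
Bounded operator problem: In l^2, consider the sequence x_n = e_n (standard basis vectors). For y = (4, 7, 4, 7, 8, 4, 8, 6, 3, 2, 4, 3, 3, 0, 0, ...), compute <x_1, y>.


x_1 = e_1 is the standard basis vector with 1 in position 1.
<x_1, y> = y_1 = 4
As n -> infinity, <x_n, y> -> 0, confirming weak convergence of (x_n) to 0.

4


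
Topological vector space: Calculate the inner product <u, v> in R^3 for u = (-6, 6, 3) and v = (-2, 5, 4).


Computing the standard inner product <u, v> = sum u_i * v_i
= -6*-2 + 6*5 + 3*4
= 12 + 30 + 12
= 54

54


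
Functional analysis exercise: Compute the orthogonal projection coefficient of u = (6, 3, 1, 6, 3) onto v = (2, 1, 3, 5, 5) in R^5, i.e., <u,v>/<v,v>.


Computing <u,v> = 6*2 + 3*1 + 1*3 + 6*5 + 3*5 = 63
Computing <v,v> = 2^2 + 1^2 + 3^2 + 5^2 + 5^2 = 64
Projection coefficient = 63/64 = 0.9844

0.9844


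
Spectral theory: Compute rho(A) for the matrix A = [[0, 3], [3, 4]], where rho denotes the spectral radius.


For a 2x2 matrix, eigenvalues satisfy lambda^2 - (trace)*lambda + det = 0
trace = 0 + 4 = 4
det = 0*4 - 3*3 = -9
discriminant = 4^2 - 4*(-9) = 52
spectral radius = max |eigenvalue| = 5.6056

5.6056


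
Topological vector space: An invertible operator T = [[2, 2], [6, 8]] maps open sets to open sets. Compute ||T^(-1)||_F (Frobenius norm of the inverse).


det(T) = 2*8 - 2*6 = 4
T^(-1) = (1/4) * [[8, -2], [-6, 2]] = [[2.0000, -0.5000], [-1.5000, 0.5000]]
||T^(-1)||_F^2 = 2.0000^2 + (-0.5000)^2 + (-1.5000)^2 + 0.5000^2 = 6.7500
||T^(-1)||_F = sqrt(6.7500) = 2.5981

2.5981


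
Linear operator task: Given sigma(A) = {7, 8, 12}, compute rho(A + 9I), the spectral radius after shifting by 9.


Spectrum of A + 9I = {16, 17, 21}
Spectral radius = max |lambda| over the shifted spectrum
= max(16, 17, 21) = 21

21


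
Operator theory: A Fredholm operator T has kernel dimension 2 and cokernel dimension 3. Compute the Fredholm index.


The Fredholm index is defined as ind(T) = dim(ker T) - dim(coker T)
= 2 - 3
= -1

-1


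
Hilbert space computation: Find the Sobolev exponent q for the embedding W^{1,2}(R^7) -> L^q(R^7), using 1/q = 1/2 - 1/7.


Using the Sobolev embedding formula: 1/q = 1/p - k/n
1/q = 1/2 - 1/7 = 5/14
q = 1/(5/14) = 14/5 = 2.8000

2.8000


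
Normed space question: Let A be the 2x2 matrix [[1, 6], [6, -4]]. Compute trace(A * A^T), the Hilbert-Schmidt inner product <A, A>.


trace(A * A^T) = sum of squares of all entries
= 1^2 + 6^2 + 6^2 + (-4)^2
= 1 + 36 + 36 + 16
= 89

89


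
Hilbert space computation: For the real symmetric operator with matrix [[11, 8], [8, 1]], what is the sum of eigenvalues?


For a self-adjoint (symmetric) matrix, the eigenvalues are real.
The sum of eigenvalues equals the trace of the matrix.
trace = 11 + 1 = 12

12


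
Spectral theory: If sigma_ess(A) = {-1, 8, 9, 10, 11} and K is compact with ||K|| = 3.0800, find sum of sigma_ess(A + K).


By Weyl's theorem, the essential spectrum is invariant under compact perturbations.
sigma_ess(A + K) = sigma_ess(A) = {-1, 8, 9, 10, 11}
Sum = -1 + 8 + 9 + 10 + 11 = 37

37


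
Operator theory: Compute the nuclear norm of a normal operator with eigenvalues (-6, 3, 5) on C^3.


For a normal operator, singular values equal |eigenvalues|.
Trace norm = sum |lambda_i| = 6 + 3 + 5
= 14

14


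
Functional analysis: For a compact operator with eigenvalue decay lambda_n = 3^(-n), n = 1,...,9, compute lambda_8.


The eigenvalue formula gives lambda_8 = 1/3^8
= 1/6561
= 1.5242e-04

1.5242e-04


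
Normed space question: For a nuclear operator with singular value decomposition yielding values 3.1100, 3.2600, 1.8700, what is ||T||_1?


The nuclear norm is the sum of all singular values.
||T||_1 = 3.1100 + 3.2600 + 1.8700
= 8.2400

8.2400


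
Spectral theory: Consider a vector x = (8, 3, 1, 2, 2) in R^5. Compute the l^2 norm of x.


The l^2 norm = (sum |x_i|^2)^(1/2)
Sum of 2th powers = 64 + 9 + 1 + 4 + 4 = 82
||x||_2 = (82)^(1/2) = 9.0554

9.0554


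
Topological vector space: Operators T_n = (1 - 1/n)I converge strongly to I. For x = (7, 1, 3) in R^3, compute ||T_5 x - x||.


T_5 x - x = (1 - 1/5)x - x = -x/5
||x|| = sqrt(59) = 7.6811
||T_5 x - x|| = ||x||/5 = 7.6811/5 = 1.5362

1.5362


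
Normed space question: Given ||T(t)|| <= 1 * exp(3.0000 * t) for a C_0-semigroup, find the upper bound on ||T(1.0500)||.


||T(1.0500)|| <= 1 * exp(3.0000 * 1.0500)
= 1 * exp(3.1500)
= 1 * 23.3361
= 23.3361

23.3361


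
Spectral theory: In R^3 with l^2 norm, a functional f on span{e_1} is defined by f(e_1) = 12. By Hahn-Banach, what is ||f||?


The norm of f is given by ||f|| = sup_{||x||=1} |f(x)|.
On span{e_1}, ||e_1|| = 1, so ||f|| = |f(e_1)| / ||e_1||
= |12| / 1 = 12.0000

12.0000


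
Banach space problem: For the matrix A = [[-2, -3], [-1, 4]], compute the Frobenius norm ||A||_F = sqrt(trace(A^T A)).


||A||_F^2 = sum a_ij^2
= (-2)^2 + (-3)^2 + (-1)^2 + 4^2
= 4 + 9 + 1 + 16 = 30
||A||_F = sqrt(30) = 5.4772

5.4772


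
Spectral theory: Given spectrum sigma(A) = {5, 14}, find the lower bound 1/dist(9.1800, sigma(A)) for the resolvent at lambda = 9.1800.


dist(9.1800, {5, 14}) = min(|9.1800 - 5|, |9.1800 - 14|)
= min(4.1800, 4.8200) = 4.1800
Resolvent bound = 1/4.1800 = 0.2392

0.2392


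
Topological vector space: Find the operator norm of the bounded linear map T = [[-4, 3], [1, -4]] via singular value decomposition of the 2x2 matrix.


A^T A = [[17, -16], [-16, 25]]
trace(A^T A) = 42, det(A^T A) = 169
discriminant = 42^2 - 4*169 = 1088
Largest eigenvalue of A^T A = (trace + sqrt(disc))/2 = 37.4924
||T|| = sqrt(37.4924) = 6.1231

6.1231


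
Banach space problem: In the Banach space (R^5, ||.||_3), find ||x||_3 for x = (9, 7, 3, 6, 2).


The l^3 norm = (sum |x_i|^3)^(1/3)
Sum of 3th powers = 729 + 343 + 27 + 216 + 8 = 1323
||x||_3 = (1323)^(1/3) = 10.9779

10.9779


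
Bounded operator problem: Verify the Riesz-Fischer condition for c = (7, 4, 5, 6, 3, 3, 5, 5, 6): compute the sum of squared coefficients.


sum |c_n|^2 = 7^2 + 4^2 + 5^2 + 6^2 + 3^2 + 3^2 + 5^2 + 5^2 + 6^2
= 49 + 16 + 25 + 36 + 9 + 9 + 25 + 25 + 36
= 230

230


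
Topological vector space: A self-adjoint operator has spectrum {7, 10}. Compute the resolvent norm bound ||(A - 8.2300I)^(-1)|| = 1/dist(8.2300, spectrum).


dist(8.2300, {7, 10}) = min(|8.2300 - 7|, |8.2300 - 10|)
= min(1.2300, 1.7700) = 1.2300
Resolvent bound = 1/1.2300 = 0.8130

0.8130


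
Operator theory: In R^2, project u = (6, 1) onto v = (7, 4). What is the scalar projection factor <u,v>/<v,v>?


Computing <u,v> = 6*7 + 1*4 = 46
Computing <v,v> = 7^2 + 4^2 = 65
Projection coefficient = 46/65 = 0.7077

0.7077


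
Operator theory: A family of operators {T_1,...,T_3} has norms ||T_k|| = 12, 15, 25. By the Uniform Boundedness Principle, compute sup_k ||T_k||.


By the Uniform Boundedness Principle, the supremum of norms is finite.
sup_k ||T_k|| = max(12, 15, 25) = 25

25


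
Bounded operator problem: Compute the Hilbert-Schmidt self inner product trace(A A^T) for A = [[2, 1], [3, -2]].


trace(A * A^T) = sum of squares of all entries
= 2^2 + 1^2 + 3^2 + (-2)^2
= 4 + 1 + 9 + 4
= 18

18


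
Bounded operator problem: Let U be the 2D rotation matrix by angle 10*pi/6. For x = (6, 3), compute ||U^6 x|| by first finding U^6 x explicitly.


U is a rotation by theta = 10*pi/6
U^6 = rotation by 6*theta = 60*pi/6 = 0*pi/6 (mod 2*pi)
cos(0*pi/6) = 1.0000, sin(0*pi/6) = 0.0000
U^6 x = (1.0000 * 6 - 0.0000 * 3, 0.0000 * 6 + 1.0000 * 3)
= (6.0000, 3.0000)
||U^6 x|| = sqrt(6.0000^2 + 3.0000^2) = sqrt(45.0000) = 6.7082

6.7082


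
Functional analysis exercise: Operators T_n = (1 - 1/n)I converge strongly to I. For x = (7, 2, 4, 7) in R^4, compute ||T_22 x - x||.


T_22 x - x = (1 - 1/22)x - x = -x/22
||x|| = sqrt(118) = 10.8628
||T_22 x - x|| = ||x||/22 = 10.8628/22 = 0.4938

0.4938


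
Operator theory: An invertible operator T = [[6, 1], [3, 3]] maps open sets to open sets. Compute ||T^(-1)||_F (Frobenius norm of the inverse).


det(T) = 6*3 - 1*3 = 15
T^(-1) = (1/15) * [[3, -1], [-3, 6]] = [[0.2000, -0.0667], [-0.2000, 0.4000]]
||T^(-1)||_F^2 = 0.2000^2 + (-0.0667)^2 + (-0.2000)^2 + 0.4000^2 = 0.2444
||T^(-1)||_F = sqrt(0.2444) = 0.4944

0.4944


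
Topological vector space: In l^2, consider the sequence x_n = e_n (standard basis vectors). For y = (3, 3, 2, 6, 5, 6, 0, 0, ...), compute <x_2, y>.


x_2 = e_2 is the standard basis vector with 1 in position 2.
<x_2, y> = y_2 = 3
As n -> infinity, <x_n, y> -> 0, confirming weak convergence of (x_n) to 0.

3


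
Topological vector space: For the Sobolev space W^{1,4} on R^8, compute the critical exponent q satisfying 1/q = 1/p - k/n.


Using the Sobolev embedding formula: 1/q = 1/p - k/n
1/q = 1/4 - 1/8 = 1/8
q = 1/(1/8) = 8

8.0000


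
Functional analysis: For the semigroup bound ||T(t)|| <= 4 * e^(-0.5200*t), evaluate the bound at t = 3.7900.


||T(3.7900)|| <= 4 * exp(-0.5200 * 3.7900)
= 4 * exp(-1.9708)
= 4 * 0.1393
= 0.5574

0.5574


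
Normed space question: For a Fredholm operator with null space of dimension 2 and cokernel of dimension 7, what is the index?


The Fredholm index is defined as ind(T) = dim(ker T) - dim(coker T)
= 2 - 7
= -5

-5


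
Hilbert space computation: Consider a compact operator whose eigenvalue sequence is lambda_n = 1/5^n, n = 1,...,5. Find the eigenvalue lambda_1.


The eigenvalue formula gives lambda_1 = 1/5^1
= 1/5
= 0.2000

0.2000


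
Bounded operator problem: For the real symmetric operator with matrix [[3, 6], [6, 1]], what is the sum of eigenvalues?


For a self-adjoint (symmetric) matrix, the eigenvalues are real.
The sum of eigenvalues equals the trace of the matrix.
trace = 3 + 1 = 4

4


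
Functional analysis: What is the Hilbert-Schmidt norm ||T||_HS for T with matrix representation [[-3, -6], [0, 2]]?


The Hilbert-Schmidt norm is sqrt(sum of squares of all entries).
Sum of squares = (-3)^2 + (-6)^2 + 0^2 + 2^2
= 9 + 36 + 0 + 4 = 49
||T||_HS = sqrt(49) = 7.0000

7.0000


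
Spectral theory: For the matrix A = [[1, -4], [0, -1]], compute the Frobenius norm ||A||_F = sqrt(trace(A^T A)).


||A||_F^2 = sum a_ij^2
= 1^2 + (-4)^2 + 0^2 + (-1)^2
= 1 + 16 + 0 + 1 = 18
||A||_F = sqrt(18) = 4.2426

4.2426


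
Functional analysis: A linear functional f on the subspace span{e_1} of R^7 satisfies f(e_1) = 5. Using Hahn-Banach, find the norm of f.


The norm of f is given by ||f|| = sup_{||x||=1} |f(x)|.
On span{e_1}, ||e_1|| = 1, so ||f|| = |f(e_1)| / ||e_1||
= |5| / 1 = 5.0000

5.0000


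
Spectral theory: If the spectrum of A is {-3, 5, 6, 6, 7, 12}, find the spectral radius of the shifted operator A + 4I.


Spectrum of A + 4I = {1, 9, 10, 10, 11, 16}
Spectral radius = max |lambda| over the shifted spectrum
= max(1, 9, 10, 10, 11, 16) = 16

16


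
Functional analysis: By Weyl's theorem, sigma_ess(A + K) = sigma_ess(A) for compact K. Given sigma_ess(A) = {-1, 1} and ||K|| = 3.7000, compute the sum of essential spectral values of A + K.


By Weyl's theorem, the essential spectrum is invariant under compact perturbations.
sigma_ess(A + K) = sigma_ess(A) = {-1, 1}
Sum = -1 + 1 = 0

0


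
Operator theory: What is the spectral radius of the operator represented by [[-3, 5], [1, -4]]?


For a 2x2 matrix, eigenvalues satisfy lambda^2 - (trace)*lambda + det = 0
trace = -3 + -4 = -7
det = -3*-4 - 5*1 = 7
discriminant = (-7)^2 - 4*(7) = 21
spectral radius = max |eigenvalue| = 5.7913

5.7913


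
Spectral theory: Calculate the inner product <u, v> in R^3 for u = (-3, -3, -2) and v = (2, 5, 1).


Computing the standard inner product <u, v> = sum u_i * v_i
= -3*2 + -3*5 + -2*1
= -6 + -15 + -2
= -23

-23


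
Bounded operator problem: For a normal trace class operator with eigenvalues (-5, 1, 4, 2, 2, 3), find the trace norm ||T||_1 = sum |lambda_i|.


For a normal operator, singular values equal |eigenvalues|.
Trace norm = sum |lambda_i| = 5 + 1 + 4 + 2 + 2 + 3
= 17

17


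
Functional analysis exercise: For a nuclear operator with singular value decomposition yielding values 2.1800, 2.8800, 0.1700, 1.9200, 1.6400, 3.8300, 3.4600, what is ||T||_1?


The nuclear norm is the sum of all singular values.
||T||_1 = 2.1800 + 2.8800 + 0.1700 + 1.9200 + 1.6400 + 3.8300 + 3.4600
= 16.0800

16.0800


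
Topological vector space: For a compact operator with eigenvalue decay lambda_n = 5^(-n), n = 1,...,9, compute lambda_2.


The eigenvalue formula gives lambda_2 = 1/5^2
= 1/25
= 0.0400

0.0400


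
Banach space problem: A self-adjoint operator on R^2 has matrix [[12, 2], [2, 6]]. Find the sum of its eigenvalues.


For a self-adjoint (symmetric) matrix, the eigenvalues are real.
The sum of eigenvalues equals the trace of the matrix.
trace = 12 + 6 = 18

18


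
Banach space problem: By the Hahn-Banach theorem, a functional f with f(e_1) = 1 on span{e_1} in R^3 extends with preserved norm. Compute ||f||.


The norm of f is given by ||f|| = sup_{||x||=1} |f(x)|.
On span{e_1}, ||e_1|| = 1, so ||f|| = |f(e_1)| / ||e_1||
= |1| / 1 = 1.0000

1.0000


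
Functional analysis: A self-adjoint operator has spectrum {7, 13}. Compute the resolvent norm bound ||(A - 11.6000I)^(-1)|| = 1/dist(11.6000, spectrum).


dist(11.6000, {7, 13}) = min(|11.6000 - 7|, |11.6000 - 13|)
= min(4.6000, 1.4000) = 1.4000
Resolvent bound = 1/1.4000 = 0.7143

0.7143


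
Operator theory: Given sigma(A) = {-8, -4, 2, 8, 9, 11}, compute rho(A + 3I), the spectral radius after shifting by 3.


Spectrum of A + 3I = {-5, -1, 5, 11, 12, 14}
Spectral radius = max |lambda| over the shifted spectrum
= max(5, 1, 5, 11, 12, 14) = 14

14


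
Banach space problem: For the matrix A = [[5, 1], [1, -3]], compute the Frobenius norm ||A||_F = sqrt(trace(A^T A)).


||A||_F^2 = sum a_ij^2
= 5^2 + 1^2 + 1^2 + (-3)^2
= 25 + 1 + 1 + 9 = 36
||A||_F = sqrt(36) = 6.0000

6.0000


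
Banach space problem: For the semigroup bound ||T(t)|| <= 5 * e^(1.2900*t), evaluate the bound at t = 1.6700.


||T(1.6700)|| <= 5 * exp(1.2900 * 1.6700)
= 5 * exp(2.1543)
= 5 * 8.6219
= 43.1093

43.1093


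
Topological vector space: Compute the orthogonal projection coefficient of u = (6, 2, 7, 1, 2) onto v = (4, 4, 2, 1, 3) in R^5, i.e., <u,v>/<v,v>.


Computing <u,v> = 6*4 + 2*4 + 7*2 + 1*1 + 2*3 = 53
Computing <v,v> = 4^2 + 4^2 + 2^2 + 1^2 + 3^2 = 46
Projection coefficient = 53/46 = 1.1522

1.1522


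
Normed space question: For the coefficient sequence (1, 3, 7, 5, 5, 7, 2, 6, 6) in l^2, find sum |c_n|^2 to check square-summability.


sum |c_n|^2 = 1^2 + 3^2 + 7^2 + 5^2 + 5^2 + 7^2 + 2^2 + 6^2 + 6^2
= 1 + 9 + 49 + 25 + 25 + 49 + 4 + 36 + 36
= 234

234


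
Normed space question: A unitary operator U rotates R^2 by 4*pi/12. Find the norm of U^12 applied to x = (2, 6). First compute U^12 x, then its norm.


U is a rotation by theta = 4*pi/12
U^12 = rotation by 12*theta = 48*pi/12 = 0*pi/12 (mod 2*pi)
cos(0*pi/12) = 1.0000, sin(0*pi/12) = 0.0000
U^12 x = (1.0000 * 2 - 0.0000 * 6, 0.0000 * 2 + 1.0000 * 6)
= (2.0000, 6.0000)
||U^12 x|| = sqrt(2.0000^2 + 6.0000^2) = sqrt(40.0000) = 6.3246

6.3246


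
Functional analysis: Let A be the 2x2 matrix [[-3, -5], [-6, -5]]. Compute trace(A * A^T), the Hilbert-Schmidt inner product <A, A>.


trace(A * A^T) = sum of squares of all entries
= (-3)^2 + (-5)^2 + (-6)^2 + (-5)^2
= 9 + 25 + 36 + 25
= 95

95


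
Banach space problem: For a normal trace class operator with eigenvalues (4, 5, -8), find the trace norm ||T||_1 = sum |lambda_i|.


For a normal operator, singular values equal |eigenvalues|.
Trace norm = sum |lambda_i| = 4 + 5 + 8
= 17

17


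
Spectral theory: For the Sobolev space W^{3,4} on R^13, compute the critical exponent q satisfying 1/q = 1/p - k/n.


Using the Sobolev embedding formula: 1/q = 1/p - k/n
1/q = 1/4 - 3/13 = 1/52
q = 1/(1/52) = 52

52.0000


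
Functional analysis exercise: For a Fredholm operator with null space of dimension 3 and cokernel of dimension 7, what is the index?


The Fredholm index is defined as ind(T) = dim(ker T) - dim(coker T)
= 3 - 7
= -4

-4


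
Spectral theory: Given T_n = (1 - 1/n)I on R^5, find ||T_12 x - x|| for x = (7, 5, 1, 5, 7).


T_12 x - x = (1 - 1/12)x - x = -x/12
||x|| = sqrt(149) = 12.2066
||T_12 x - x|| = ||x||/12 = 12.2066/12 = 1.0172

1.0172


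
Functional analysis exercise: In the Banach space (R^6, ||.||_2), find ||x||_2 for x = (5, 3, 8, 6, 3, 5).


The l^2 norm = (sum |x_i|^2)^(1/2)
Sum of 2th powers = 25 + 9 + 64 + 36 + 9 + 25 = 168
||x||_2 = (168)^(1/2) = 12.9615

12.9615


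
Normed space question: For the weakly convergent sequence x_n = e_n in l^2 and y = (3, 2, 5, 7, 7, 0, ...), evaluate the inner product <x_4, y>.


x_4 = e_4 is the standard basis vector with 1 in position 4.
<x_4, y> = y_4 = 7
As n -> infinity, <x_n, y> -> 0, confirming weak convergence of (x_n) to 0.

7


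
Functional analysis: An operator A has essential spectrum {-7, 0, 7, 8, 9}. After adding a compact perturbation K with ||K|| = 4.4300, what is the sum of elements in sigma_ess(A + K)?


By Weyl's theorem, the essential spectrum is invariant under compact perturbations.
sigma_ess(A + K) = sigma_ess(A) = {-7, 0, 7, 8, 9}
Sum = -7 + 0 + 7 + 8 + 9 = 17

17


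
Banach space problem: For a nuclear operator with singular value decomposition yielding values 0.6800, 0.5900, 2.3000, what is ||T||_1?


The nuclear norm is the sum of all singular values.
||T||_1 = 0.6800 + 0.5900 + 2.3000
= 3.5700

3.5700


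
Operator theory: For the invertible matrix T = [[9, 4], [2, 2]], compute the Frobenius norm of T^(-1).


det(T) = 9*2 - 4*2 = 10
T^(-1) = (1/10) * [[2, -4], [-2, 9]] = [[0.2000, -0.4000], [-0.2000, 0.9000]]
||T^(-1)||_F^2 = 0.2000^2 + (-0.4000)^2 + (-0.2000)^2 + 0.9000^2 = 1.0500
||T^(-1)||_F = sqrt(1.0500) = 1.0247

1.0247


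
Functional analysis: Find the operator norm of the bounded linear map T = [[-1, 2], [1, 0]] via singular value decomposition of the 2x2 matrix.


A^T A = [[2, -2], [-2, 4]]
trace(A^T A) = 6, det(A^T A) = 4
discriminant = 6^2 - 4*4 = 20
Largest eigenvalue of A^T A = (trace + sqrt(disc))/2 = 5.2361
||T|| = sqrt(5.2361) = 2.2882

2.2882


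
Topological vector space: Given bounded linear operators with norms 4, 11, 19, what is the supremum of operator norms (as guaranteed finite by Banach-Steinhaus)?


By the Uniform Boundedness Principle, the supremum of norms is finite.
sup_k ||T_k|| = max(4, 11, 19) = 19

19


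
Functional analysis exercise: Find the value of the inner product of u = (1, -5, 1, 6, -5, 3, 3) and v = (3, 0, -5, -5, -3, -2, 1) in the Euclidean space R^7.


Computing the standard inner product <u, v> = sum u_i * v_i
= 1*3 + -5*0 + 1*-5 + 6*-5 + -5*-3 + 3*-2 + 3*1
= 3 + 0 + -5 + -30 + 15 + -6 + 3
= -20

-20


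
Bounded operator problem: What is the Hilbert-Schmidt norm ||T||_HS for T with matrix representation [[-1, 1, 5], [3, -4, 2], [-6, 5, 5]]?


The Hilbert-Schmidt norm is sqrt(sum of squares of all entries).
Sum of squares = (-1)^2 + 1^2 + 5^2 + 3^2 + (-4)^2 + 2^2 + (-6)^2 + 5^2 + 5^2
= 1 + 1 + 25 + 9 + 16 + 4 + 36 + 25 + 25 = 142
||T||_HS = sqrt(142) = 11.9164

11.9164


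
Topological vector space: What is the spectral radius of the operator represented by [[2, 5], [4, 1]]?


For a 2x2 matrix, eigenvalues satisfy lambda^2 - (trace)*lambda + det = 0
trace = 2 + 1 = 3
det = 2*1 - 5*4 = -18
discriminant = 3^2 - 4*(-18) = 81
spectral radius = max |eigenvalue| = 6.0000

6.0000


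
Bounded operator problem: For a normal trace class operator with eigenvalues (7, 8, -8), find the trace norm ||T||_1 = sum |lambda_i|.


For a normal operator, singular values equal |eigenvalues|.
Trace norm = sum |lambda_i| = 7 + 8 + 8
= 23

23


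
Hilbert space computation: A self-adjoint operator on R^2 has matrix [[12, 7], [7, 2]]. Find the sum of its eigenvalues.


For a self-adjoint (symmetric) matrix, the eigenvalues are real.
The sum of eigenvalues equals the trace of the matrix.
trace = 12 + 2 = 14

14


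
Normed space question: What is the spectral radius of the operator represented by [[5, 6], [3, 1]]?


For a 2x2 matrix, eigenvalues satisfy lambda^2 - (trace)*lambda + det = 0
trace = 5 + 1 = 6
det = 5*1 - 6*3 = -13
discriminant = 6^2 - 4*(-13) = 88
spectral radius = max |eigenvalue| = 7.6904

7.6904


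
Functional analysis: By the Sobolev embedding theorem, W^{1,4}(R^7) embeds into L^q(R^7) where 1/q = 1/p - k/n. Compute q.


Using the Sobolev embedding formula: 1/q = 1/p - k/n
1/q = 1/4 - 1/7 = 3/28
q = 1/(3/28) = 28/3 = 9.3333

9.3333


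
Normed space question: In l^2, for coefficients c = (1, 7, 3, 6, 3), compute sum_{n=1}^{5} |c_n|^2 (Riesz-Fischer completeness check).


sum |c_n|^2 = 1^2 + 7^2 + 3^2 + 6^2 + 3^2
= 1 + 49 + 9 + 36 + 9
= 104

104


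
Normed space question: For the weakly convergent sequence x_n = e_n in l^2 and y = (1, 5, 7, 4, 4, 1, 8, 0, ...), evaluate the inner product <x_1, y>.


x_1 = e_1 is the standard basis vector with 1 in position 1.
<x_1, y> = y_1 = 1
As n -> infinity, <x_n, y> -> 0, confirming weak convergence of (x_n) to 0.

1


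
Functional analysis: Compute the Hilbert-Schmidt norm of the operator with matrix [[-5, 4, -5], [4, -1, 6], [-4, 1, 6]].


The Hilbert-Schmidt norm is sqrt(sum of squares of all entries).
Sum of squares = (-5)^2 + 4^2 + (-5)^2 + 4^2 + (-1)^2 + 6^2 + (-4)^2 + 1^2 + 6^2
= 25 + 16 + 25 + 16 + 1 + 36 + 16 + 1 + 36 = 172
||T||_HS = sqrt(172) = 13.1149

13.1149


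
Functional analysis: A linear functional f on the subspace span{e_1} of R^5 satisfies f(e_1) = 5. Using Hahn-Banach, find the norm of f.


The norm of f is given by ||f|| = sup_{||x||=1} |f(x)|.
On span{e_1}, ||e_1|| = 1, so ||f|| = |f(e_1)| / ||e_1||
= |5| / 1 = 5.0000

5.0000


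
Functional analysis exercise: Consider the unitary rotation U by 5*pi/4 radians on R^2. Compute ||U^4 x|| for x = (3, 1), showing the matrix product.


U is a rotation by theta = 5*pi/4
U^4 = rotation by 4*theta = 20*pi/4 = 4*pi/4 (mod 2*pi)
cos(4*pi/4) = -1.0000, sin(4*pi/4) = 0.0000
U^4 x = (-1.0000 * 3 - 0.0000 * 1, 0.0000 * 3 + -1.0000 * 1)
= (-3.0000, -1.0000)
||U^4 x|| = sqrt((-3.0000)^2 + (-1.0000)^2) = sqrt(10.0000) = 3.1623

3.1623


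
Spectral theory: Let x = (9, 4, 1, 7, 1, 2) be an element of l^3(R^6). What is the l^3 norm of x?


The l^3 norm = (sum |x_i|^3)^(1/3)
Sum of 3th powers = 729 + 64 + 1 + 343 + 1 + 8 = 1146
||x||_3 = (1146)^(1/3) = 10.4647

10.4647


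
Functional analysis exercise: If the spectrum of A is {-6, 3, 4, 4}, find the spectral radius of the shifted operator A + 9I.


Spectrum of A + 9I = {3, 12, 13, 13}
Spectral radius = max |lambda| over the shifted spectrum
= max(3, 12, 13, 13) = 13

13


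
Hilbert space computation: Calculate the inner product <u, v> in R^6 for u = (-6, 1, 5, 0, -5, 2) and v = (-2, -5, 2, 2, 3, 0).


Computing the standard inner product <u, v> = sum u_i * v_i
= -6*-2 + 1*-5 + 5*2 + 0*2 + -5*3 + 2*0
= 12 + -5 + 10 + 0 + -15 + 0
= 2

2


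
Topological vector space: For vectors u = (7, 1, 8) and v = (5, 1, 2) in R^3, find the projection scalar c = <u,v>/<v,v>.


Computing <u,v> = 7*5 + 1*1 + 8*2 = 52
Computing <v,v> = 5^2 + 1^2 + 2^2 = 30
Projection coefficient = 52/30 = 1.7333

1.7333


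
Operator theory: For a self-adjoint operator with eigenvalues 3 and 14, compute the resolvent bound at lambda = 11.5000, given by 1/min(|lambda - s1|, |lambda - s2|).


dist(11.5000, {3, 14}) = min(|11.5000 - 3|, |11.5000 - 14|)
= min(8.5000, 2.5000) = 2.5000
Resolvent bound = 1/2.5000 = 0.4000

0.4000


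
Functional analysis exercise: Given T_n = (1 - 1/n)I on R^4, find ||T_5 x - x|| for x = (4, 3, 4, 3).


T_5 x - x = (1 - 1/5)x - x = -x/5
||x|| = sqrt(50) = 7.0711
||T_5 x - x|| = ||x||/5 = 7.0711/5 = 1.4142

1.4142


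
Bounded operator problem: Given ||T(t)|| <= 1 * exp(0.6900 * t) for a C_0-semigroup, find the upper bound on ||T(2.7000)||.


||T(2.7000)|| <= 1 * exp(0.6900 * 2.7000)
= 1 * exp(1.8630)
= 1 * 6.4430
= 6.4430

6.4430


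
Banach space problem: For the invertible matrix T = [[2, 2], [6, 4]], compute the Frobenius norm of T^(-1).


det(T) = 2*4 - 2*6 = -4
T^(-1) = (1/-4) * [[4, -2], [-6, 2]] = [[-1.0000, 0.5000], [1.5000, -0.5000]]
||T^(-1)||_F^2 = (-1.0000)^2 + 0.5000^2 + 1.5000^2 + (-0.5000)^2 = 3.7500
||T^(-1)||_F = sqrt(3.7500) = 1.9365

1.9365


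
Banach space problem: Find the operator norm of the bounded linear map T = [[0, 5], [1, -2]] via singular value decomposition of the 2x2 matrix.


A^T A = [[1, -2], [-2, 29]]
trace(A^T A) = 30, det(A^T A) = 25
discriminant = 30^2 - 4*25 = 800
Largest eigenvalue of A^T A = (trace + sqrt(disc))/2 = 29.1421
||T|| = sqrt(29.1421) = 5.3983

5.3983


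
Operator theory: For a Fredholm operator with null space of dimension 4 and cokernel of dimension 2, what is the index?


The Fredholm index is defined as ind(T) = dim(ker T) - dim(coker T)
= 4 - 2
= 2

2


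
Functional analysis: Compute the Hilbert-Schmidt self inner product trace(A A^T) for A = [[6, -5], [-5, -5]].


trace(A * A^T) = sum of squares of all entries
= 6^2 + (-5)^2 + (-5)^2 + (-5)^2
= 36 + 25 + 25 + 25
= 111

111


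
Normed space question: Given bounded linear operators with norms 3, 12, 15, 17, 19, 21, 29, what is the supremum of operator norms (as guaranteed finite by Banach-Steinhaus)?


By the Uniform Boundedness Principle, the supremum of norms is finite.
sup_k ||T_k|| = max(3, 12, 15, 17, 19, 21, 29) = 29

29


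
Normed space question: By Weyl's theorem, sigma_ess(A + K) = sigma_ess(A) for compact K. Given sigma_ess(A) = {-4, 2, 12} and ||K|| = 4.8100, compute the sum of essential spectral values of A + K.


By Weyl's theorem, the essential spectrum is invariant under compact perturbations.
sigma_ess(A + K) = sigma_ess(A) = {-4, 2, 12}
Sum = -4 + 2 + 12 = 10

10


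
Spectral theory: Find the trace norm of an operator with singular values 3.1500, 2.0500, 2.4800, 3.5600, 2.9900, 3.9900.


The nuclear norm is the sum of all singular values.
||T||_1 = 3.1500 + 2.0500 + 2.4800 + 3.5600 + 2.9900 + 3.9900
= 18.2200

18.2200


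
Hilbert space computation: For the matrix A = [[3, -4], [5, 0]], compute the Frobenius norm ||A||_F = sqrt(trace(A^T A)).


||A||_F^2 = sum a_ij^2
= 3^2 + (-4)^2 + 5^2 + 0^2
= 9 + 16 + 25 + 0 = 50
||A||_F = sqrt(50) = 7.0711

7.0711


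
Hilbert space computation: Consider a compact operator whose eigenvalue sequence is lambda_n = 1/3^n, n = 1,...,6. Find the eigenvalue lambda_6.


The eigenvalue formula gives lambda_6 = 1/3^6
= 1/729
= 0.0014

0.0014


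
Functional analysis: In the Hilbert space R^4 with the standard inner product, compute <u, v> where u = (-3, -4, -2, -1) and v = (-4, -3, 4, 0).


Computing the standard inner product <u, v> = sum u_i * v_i
= -3*-4 + -4*-3 + -2*4 + -1*0
= 12 + 12 + -8 + 0
= 16

16


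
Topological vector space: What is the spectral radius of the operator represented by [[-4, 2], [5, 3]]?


For a 2x2 matrix, eigenvalues satisfy lambda^2 - (trace)*lambda + det = 0
trace = -4 + 3 = -1
det = -4*3 - 2*5 = -22
discriminant = (-1)^2 - 4*(-22) = 89
spectral radius = max |eigenvalue| = 5.2170

5.2170


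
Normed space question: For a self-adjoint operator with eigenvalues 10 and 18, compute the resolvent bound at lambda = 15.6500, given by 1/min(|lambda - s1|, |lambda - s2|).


dist(15.6500, {10, 18}) = min(|15.6500 - 10|, |15.6500 - 18|)
= min(5.6500, 2.3500) = 2.3500
Resolvent bound = 1/2.3500 = 0.4255

0.4255


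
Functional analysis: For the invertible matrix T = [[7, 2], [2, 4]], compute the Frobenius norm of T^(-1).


det(T) = 7*4 - 2*2 = 24
T^(-1) = (1/24) * [[4, -2], [-2, 7]] = [[0.1667, -0.0833], [-0.0833, 0.2917]]
||T^(-1)||_F^2 = 0.1667^2 + (-0.0833)^2 + (-0.0833)^2 + 0.2917^2 = 0.1267
||T^(-1)||_F = sqrt(0.1267) = 0.3560

0.3560


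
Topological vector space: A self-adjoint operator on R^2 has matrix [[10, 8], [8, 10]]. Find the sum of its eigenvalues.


For a self-adjoint (symmetric) matrix, the eigenvalues are real.
The sum of eigenvalues equals the trace of the matrix.
trace = 10 + 10 = 20

20


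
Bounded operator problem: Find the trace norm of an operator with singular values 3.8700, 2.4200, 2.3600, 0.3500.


The nuclear norm is the sum of all singular values.
||T||_1 = 3.8700 + 2.4200 + 2.3600 + 0.3500
= 9.0000

9.0000


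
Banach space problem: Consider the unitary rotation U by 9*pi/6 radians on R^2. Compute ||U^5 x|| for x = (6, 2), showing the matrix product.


U is a rotation by theta = 9*pi/6
U^5 = rotation by 5*theta = 45*pi/6 = 9*pi/6 (mod 2*pi)
cos(9*pi/6) = 0.0000, sin(9*pi/6) = -1.0000
U^5 x = (0.0000 * 6 - -1.0000 * 2, -1.0000 * 6 + 0.0000 * 2)
= (2.0000, -6.0000)
||U^5 x|| = sqrt(2.0000^2 + (-6.0000)^2) = sqrt(40.0000) = 6.3246

6.3246


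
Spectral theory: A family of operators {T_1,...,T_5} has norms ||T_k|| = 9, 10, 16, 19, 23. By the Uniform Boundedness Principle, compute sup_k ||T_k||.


By the Uniform Boundedness Principle, the supremum of norms is finite.
sup_k ||T_k|| = max(9, 10, 16, 19, 23) = 23

23


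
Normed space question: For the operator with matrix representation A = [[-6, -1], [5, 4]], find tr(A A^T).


trace(A * A^T) = sum of squares of all entries
= (-6)^2 + (-1)^2 + 5^2 + 4^2
= 36 + 1 + 25 + 16
= 78

78


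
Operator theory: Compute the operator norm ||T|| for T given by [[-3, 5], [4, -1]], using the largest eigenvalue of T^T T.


A^T A = [[25, -19], [-19, 26]]
trace(A^T A) = 51, det(A^T A) = 289
discriminant = 51^2 - 4*289 = 1445
Largest eigenvalue of A^T A = (trace + sqrt(disc))/2 = 44.5066
||T|| = sqrt(44.5066) = 6.6713

6.6713


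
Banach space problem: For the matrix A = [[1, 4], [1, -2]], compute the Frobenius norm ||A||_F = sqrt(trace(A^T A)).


||A||_F^2 = sum a_ij^2
= 1^2 + 4^2 + 1^2 + (-2)^2
= 1 + 16 + 1 + 4 = 22
||A||_F = sqrt(22) = 4.6904

4.6904


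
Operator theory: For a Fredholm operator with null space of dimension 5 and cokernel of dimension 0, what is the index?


The Fredholm index is defined as ind(T) = dim(ker T) - dim(coker T)
= 5 - 0
= 5

5


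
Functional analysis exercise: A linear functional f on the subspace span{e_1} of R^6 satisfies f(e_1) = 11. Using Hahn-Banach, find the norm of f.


The norm of f is given by ||f|| = sup_{||x||=1} |f(x)|.
On span{e_1}, ||e_1|| = 1, so ||f|| = |f(e_1)| / ||e_1||
= |11| / 1 = 11.0000

11.0000


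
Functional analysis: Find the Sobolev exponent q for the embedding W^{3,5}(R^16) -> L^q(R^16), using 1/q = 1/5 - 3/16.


Using the Sobolev embedding formula: 1/q = 1/p - k/n
1/q = 1/5 - 3/16 = 1/80
q = 1/(1/80) = 80

80.0000


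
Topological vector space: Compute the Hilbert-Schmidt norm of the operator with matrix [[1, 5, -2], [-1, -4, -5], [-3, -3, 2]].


The Hilbert-Schmidt norm is sqrt(sum of squares of all entries).
Sum of squares = 1^2 + 5^2 + (-2)^2 + (-1)^2 + (-4)^2 + (-5)^2 + (-3)^2 + (-3)^2 + 2^2
= 1 + 25 + 4 + 1 + 16 + 25 + 9 + 9 + 4 = 94
||T||_HS = sqrt(94) = 9.6954

9.6954


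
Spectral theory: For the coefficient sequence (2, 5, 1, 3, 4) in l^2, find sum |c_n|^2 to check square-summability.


sum |c_n|^2 = 2^2 + 5^2 + 1^2 + 3^2 + 4^2
= 4 + 25 + 1 + 9 + 16
= 55

55


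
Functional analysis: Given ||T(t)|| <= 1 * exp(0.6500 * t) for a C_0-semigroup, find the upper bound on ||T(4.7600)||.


||T(4.7600)|| <= 1 * exp(0.6500 * 4.7600)
= 1 * exp(3.0940)
= 1 * 22.0652
= 22.0652

22.0652


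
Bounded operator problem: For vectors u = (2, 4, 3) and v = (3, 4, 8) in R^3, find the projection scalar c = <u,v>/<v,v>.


Computing <u,v> = 2*3 + 4*4 + 3*8 = 46
Computing <v,v> = 3^2 + 4^2 + 8^2 = 89
Projection coefficient = 46/89 = 0.5169

0.5169


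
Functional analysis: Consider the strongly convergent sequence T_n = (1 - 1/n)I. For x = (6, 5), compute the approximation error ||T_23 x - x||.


T_23 x - x = (1 - 1/23)x - x = -x/23
||x|| = sqrt(61) = 7.8102
||T_23 x - x|| = ||x||/23 = 7.8102/23 = 0.3396

0.3396


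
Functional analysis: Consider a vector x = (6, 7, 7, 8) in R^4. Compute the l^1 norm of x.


The l^1 norm equals the sum of absolute values of all components.
||x||_1 = 6 + 7 + 7 + 8
= 28

28.0000


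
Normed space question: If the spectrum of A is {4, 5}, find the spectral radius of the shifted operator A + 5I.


Spectrum of A + 5I = {9, 10}
Spectral radius = max |lambda| over the shifted spectrum
= max(9, 10) = 10

10


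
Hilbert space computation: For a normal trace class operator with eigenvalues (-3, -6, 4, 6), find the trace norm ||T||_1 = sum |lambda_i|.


For a normal operator, singular values equal |eigenvalues|.
Trace norm = sum |lambda_i| = 3 + 6 + 4 + 6
= 19

19


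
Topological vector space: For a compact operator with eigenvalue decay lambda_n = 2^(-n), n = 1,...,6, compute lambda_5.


The eigenvalue formula gives lambda_5 = 1/2^5
= 1/32
= 0.0312

0.0312


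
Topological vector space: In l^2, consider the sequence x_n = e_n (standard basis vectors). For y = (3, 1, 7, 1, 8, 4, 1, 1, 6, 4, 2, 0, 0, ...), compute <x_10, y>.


x_10 = e_10 is the standard basis vector with 1 in position 10.
<x_10, y> = y_10 = 4
As n -> infinity, <x_n, y> -> 0, confirming weak convergence of (x_n) to 0.

4


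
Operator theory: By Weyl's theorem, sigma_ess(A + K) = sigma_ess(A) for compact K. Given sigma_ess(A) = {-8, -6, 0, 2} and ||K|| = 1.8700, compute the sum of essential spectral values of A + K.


By Weyl's theorem, the essential spectrum is invariant under compact perturbations.
sigma_ess(A + K) = sigma_ess(A) = {-8, -6, 0, 2}
Sum = -8 + -6 + 0 + 2 = -12

-12


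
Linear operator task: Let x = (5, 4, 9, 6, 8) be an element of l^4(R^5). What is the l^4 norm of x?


The l^4 norm = (sum |x_i|^4)^(1/4)
Sum of 4th powers = 625 + 256 + 6561 + 1296 + 4096 = 12834
||x||_4 = (12834)^(1/4) = 10.6436

10.6436


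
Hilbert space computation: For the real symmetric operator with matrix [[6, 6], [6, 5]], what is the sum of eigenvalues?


For a self-adjoint (symmetric) matrix, the eigenvalues are real.
The sum of eigenvalues equals the trace of the matrix.
trace = 6 + 5 = 11

11


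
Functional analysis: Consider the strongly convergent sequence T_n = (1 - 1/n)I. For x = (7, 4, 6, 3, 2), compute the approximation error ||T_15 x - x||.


T_15 x - x = (1 - 1/15)x - x = -x/15
||x|| = sqrt(114) = 10.6771
||T_15 x - x|| = ||x||/15 = 10.6771/15 = 0.7118

0.7118


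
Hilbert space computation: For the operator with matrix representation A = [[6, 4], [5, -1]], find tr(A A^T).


trace(A * A^T) = sum of squares of all entries
= 6^2 + 4^2 + 5^2 + (-1)^2
= 36 + 16 + 25 + 1
= 78

78
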